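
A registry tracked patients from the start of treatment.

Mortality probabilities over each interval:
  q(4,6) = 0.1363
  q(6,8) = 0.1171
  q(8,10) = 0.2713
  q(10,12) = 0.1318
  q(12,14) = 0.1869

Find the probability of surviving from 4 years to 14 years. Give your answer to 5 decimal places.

P(survive 4→14) = (1 − 0.1363) × (1 − 0.1171) × (1 − 0.2713) × (1 − 0.1318) × (1 − 0.1869).
= 0.8637 × 0.8829 × 0.7287 × 0.8682 × 0.8131 = 0.392272.

0.39227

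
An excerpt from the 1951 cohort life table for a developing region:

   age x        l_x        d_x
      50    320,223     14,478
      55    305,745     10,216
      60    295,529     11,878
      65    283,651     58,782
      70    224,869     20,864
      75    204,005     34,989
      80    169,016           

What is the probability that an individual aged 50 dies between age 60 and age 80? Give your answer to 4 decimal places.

We want 10|20q50 = (l_60 − l_80)/l_50.
This is the probability of reaching 60 but not 80, conditional on being alive at 50: (l_60 − l_80) / l_50.
= (295,529 − 169,016) / 320,223 = 126,513 / 320,223 = 0.395078.

0.3951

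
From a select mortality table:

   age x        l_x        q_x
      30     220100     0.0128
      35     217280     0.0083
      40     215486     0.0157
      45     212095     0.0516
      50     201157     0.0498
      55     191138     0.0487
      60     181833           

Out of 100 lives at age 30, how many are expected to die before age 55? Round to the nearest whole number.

The relevant probability is 1 − 191138/220100 = 0.131586.
Expected number = 100 × 0.131586 = 13.

13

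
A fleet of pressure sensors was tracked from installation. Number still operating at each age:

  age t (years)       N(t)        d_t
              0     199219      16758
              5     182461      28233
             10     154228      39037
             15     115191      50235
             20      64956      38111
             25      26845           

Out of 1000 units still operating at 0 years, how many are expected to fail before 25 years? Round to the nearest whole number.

865

The relevant probability is 1 − 26845/199219 = 0.865249.
Expected number = 1000 × 0.865249 = 865.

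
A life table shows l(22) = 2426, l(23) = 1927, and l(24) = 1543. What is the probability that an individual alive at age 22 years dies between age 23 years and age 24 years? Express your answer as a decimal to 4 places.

0.1583

This is the probability of reaching 23 but not 24, conditional on being alive at 22: (l(23) − l(24)) / l(22).
= (1927 − 1543) / 2426 = 384 / 2426 = 0.158285.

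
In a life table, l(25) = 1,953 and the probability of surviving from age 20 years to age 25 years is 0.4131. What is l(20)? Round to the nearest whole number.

4728

l(20) = l(25) / p = 1,953 / 0.4131 = 4728.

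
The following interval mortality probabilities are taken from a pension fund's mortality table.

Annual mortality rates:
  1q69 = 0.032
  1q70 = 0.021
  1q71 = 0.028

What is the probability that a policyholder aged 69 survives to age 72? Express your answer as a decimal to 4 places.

0.9211

Survival from 69 to 72 is the product of surviving each interval: (1 − 0.032) × (1 − 0.021) × (1 − 0.028).
= 0.968 × 0.979 × 0.972 = 0.921137.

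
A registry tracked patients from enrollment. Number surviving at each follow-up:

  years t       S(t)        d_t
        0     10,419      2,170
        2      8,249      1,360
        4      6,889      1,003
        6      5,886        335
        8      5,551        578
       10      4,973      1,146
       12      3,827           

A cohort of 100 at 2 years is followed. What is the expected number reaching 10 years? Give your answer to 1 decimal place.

The relevant probability is 4,973/8,249 = 0.602861.
Expected number = 100 × 0.602861 = 60.3.

60.3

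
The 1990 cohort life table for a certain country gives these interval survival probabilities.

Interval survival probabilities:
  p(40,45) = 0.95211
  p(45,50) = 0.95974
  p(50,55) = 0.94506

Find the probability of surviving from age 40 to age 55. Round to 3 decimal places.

0.864

Survival from 40 to 55 is the product of surviving each interval: 0.95211 × 0.95974 × 0.94506.
= 0.863575.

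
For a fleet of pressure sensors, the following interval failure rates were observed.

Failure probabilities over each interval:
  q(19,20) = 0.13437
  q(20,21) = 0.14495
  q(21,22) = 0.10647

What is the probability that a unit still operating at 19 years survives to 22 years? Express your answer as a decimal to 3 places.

Survival from 19 to 22 is the product of surviving each interval: (1 − 0.13437) × (1 − 0.14495) × (1 − 0.10647).
= 0.86563 × 0.85505 × 0.89353 = 0.661352.

0.661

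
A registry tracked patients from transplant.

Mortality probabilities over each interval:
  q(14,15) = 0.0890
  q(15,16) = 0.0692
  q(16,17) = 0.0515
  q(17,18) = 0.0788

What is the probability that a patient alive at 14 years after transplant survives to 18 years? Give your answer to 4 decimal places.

0.7409

Chaining the interval survival probabilities: (1 − 0.0890) × (1 − 0.0692) × (1 − 0.0515) × (1 − 0.0788).
= 0.9110 × 0.9308 × 0.9485 × 0.9212 = 0.740911.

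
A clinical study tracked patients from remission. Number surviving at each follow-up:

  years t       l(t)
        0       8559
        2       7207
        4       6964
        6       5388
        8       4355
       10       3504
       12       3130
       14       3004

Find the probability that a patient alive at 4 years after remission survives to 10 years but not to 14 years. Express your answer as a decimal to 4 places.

This is the probability of reaching 10 but not 14, conditional on being alive at 4: (l(10) − l(14)) / l(4).
= (3504 − 3004) / 6964 = 500 / 6964 = 0.071798.

0.0718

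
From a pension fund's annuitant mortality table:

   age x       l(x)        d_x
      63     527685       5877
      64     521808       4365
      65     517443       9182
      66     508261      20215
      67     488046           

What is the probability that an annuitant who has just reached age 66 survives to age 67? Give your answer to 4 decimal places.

0.9602

The conditional survival probability is l(67)/l(66) = 488046/508261 = 0.960227.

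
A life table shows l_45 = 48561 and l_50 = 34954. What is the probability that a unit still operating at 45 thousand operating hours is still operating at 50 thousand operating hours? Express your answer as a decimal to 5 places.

0.71980

The conditional survival probability is l_50/l_45 = 34954/48561 = 0.719796.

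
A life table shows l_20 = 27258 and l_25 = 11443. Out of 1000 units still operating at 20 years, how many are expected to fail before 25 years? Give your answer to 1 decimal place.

580.2

The relevant probability is 1 − 11443/27258 = 0.580197.
Expected number = 1000 × 0.580197 = 580.2.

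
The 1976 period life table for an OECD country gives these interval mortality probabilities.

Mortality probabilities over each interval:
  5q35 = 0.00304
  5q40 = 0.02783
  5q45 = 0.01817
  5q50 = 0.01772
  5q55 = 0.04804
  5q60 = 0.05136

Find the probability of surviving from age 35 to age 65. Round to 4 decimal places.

The overall survival probability is (1 − 0.00304) × (1 − 0.02783) × (1 − 0.01817) × (1 − 0.01772) × (1 − 0.04804) × (1 − 0.05136).
= 0.99696 × 0.97217 × 0.98183 × 0.98228 × 0.95196 × 0.94864 = 0.844135.

0.8441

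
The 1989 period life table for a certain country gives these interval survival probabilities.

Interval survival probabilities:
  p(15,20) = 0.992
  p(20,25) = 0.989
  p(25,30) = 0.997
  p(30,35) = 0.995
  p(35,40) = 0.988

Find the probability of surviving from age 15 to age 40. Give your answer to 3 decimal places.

The overall survival probability is 0.992 × 0.989 × 0.997 × 0.995 × 0.988.
= 0.961575.

0.962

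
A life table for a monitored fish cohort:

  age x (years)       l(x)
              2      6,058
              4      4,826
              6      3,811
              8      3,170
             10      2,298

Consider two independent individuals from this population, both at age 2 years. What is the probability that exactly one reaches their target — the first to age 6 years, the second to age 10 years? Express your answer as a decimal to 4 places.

0.5312

p₁ = l(6)/l(2) = 3,811/6,058 = 0.629086; p₂ = l(10)/l(2) = 2,298/6,058 = 0.379333.
P(exactly one) = p₁(1−p₂) + (1−p₁)p₂ = 0.390453 + 0.140700 = 0.531153.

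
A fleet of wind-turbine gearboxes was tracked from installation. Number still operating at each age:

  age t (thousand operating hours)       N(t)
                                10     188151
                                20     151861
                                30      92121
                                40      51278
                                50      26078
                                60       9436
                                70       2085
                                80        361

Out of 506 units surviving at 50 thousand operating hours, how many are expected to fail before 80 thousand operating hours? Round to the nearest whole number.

The relevant probability is 1 − 361/26078 = 0.986157.
Expected number = 506 × 0.986157 = 499.

499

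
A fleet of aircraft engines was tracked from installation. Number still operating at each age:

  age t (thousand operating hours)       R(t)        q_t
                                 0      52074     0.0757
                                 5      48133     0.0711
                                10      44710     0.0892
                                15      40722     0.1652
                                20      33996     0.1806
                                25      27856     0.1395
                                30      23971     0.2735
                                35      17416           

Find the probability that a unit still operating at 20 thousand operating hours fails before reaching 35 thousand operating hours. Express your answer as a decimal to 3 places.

0.488

P(fail before 35 | operational at 20) = 1 − R(35)/R(20) = 1 − 17416/33996 = (16580)/33996 = 0.487704.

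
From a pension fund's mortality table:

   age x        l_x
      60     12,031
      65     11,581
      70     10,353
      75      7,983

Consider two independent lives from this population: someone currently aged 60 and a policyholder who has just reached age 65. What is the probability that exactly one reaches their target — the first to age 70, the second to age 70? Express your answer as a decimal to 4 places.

p₁ = l_70/l_60 = 10,353/12,031 = 0.860527; p₂ = l_70/l_65 = 10,353/11,581 = 0.893964.
P(exactly one) = p₁(1−p₂) + (1−p₁)p₂ = 0.091247 + 0.124684 = 0.215931.

0.2159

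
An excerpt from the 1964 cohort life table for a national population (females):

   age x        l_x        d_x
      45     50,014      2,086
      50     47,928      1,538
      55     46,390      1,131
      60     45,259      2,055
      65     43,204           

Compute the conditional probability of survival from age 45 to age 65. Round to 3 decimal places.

The conditional survival probability is l_65/l_45 = 43,204/50,014 = 0.863838.

0.864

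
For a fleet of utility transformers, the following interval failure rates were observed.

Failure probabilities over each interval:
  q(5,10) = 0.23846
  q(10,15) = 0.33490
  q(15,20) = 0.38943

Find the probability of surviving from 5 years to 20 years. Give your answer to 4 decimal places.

Chaining the interval survival probabilities: (1 − 0.23846) × (1 − 0.33490) × (1 − 0.38943).
= 0.76154 × 0.66510 × 0.61057 = 0.309254.

0.3093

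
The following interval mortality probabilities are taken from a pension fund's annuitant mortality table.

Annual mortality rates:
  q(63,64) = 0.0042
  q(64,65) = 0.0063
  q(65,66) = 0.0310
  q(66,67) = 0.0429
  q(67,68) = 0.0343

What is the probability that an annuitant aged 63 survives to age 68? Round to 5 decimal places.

Chaining the interval survival probabilities: (1 − 0.0042) × (1 − 0.0063) × (1 − 0.0310) × (1 − 0.0429) × (1 − 0.0343).
= 0.9958 × 0.9937 × 0.9690 × 0.9571 × 0.9657 = 0.886239.

0.88624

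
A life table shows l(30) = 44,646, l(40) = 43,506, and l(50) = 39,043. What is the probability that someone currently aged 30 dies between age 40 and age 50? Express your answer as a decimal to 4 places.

0.1000

This is the probability of reaching 40 but not 50, conditional on being alive at 30: (l(40) − l(50)) / l(30).
= (43,506 − 39,043) / 44,646 = 4,463 / 44,646 = 0.099964.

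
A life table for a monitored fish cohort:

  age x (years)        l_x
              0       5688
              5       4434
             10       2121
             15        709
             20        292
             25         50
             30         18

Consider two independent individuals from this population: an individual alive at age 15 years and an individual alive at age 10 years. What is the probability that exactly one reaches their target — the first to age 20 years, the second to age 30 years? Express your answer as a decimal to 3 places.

0.413

p₁ = l_20/l_15 = 292/709 = 0.411848; p₂ = l_30/l_10 = 18/2121 = 0.008487.
P(exactly one) = p₁(1−p₂) + (1−p₁)p₂ = 0.408353 + 0.004992 = 0.413344.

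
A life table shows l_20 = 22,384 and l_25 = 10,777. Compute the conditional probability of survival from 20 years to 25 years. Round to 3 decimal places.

0.481

The conditional survival probability is l_25/l_20 = 10,777/22,384 = 0.481460.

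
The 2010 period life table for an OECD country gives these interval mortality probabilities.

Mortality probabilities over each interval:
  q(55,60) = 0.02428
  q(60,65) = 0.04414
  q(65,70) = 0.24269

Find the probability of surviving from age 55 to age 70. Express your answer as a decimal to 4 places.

The overall survival probability is (1 − 0.02428) × (1 − 0.04414) × (1 − 0.24269).
= 0.97572 × 0.95586 × 0.75731 = 0.706306.

0.7063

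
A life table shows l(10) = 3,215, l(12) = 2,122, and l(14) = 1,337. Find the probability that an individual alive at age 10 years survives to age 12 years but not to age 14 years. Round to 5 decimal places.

This is the probability of reaching 12 but not 14, conditional on being alive at 10: (l(12) − l(14)) / l(10).
= (2,122 − 1,337) / 3,215 = 785 / 3,215 = 0.244168.

0.24417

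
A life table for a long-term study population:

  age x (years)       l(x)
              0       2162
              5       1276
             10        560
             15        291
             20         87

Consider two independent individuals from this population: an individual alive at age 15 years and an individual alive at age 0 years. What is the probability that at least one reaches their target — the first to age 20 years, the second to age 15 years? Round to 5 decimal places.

0.39333

p₁ = l(20)/l(15) = 87/291 = 0.298969; p₂ = l(15)/l(0) = 291/2162 = 0.134598.
P(at least one) = 1 − (1−p₁)(1−p₂) = 1 − 0.701031 × 0.865402 = 0.393326.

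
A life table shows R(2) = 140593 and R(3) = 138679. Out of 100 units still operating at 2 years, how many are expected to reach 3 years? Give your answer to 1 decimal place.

98.6

The relevant probability is 138679/140593 = 0.986386.
Expected number = 100 × 0.986386 = 98.6.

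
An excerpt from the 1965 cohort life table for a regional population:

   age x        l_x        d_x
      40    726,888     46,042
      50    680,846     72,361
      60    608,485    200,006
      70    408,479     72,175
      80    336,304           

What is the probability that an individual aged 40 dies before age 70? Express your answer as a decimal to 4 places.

P(die before 70 | alive at 40) = 1 − l_70/l_40 = 1 − 408,479/726,888 = (318,409)/726,888 = 0.438044.

0.4380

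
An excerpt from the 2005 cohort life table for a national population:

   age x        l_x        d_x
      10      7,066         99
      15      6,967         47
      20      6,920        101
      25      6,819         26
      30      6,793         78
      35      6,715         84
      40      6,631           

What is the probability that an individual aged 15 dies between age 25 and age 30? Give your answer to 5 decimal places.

0.00373

We want 10|5q15 = (l_25 − l_30)/l_15.
This is the probability of reaching 25 but not 30, conditional on being alive at 15: (l_25 − l_30) / l_15.
= (6,819 − 6,793) / 6,967 = 26 / 6,967 = 0.003732.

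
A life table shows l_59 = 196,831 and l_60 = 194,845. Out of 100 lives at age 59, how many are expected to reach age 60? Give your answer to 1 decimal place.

99.0

The relevant probability is 194,845/196,831 = 0.989910.
Expected number = 100 × 0.989910 = 99.0.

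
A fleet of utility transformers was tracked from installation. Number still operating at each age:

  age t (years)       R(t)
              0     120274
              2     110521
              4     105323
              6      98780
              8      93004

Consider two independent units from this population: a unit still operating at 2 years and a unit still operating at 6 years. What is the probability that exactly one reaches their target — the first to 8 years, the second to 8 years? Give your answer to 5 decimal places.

p₁ = R(8)/R(2) = 93004/110521 = 0.841505; p₂ = R(8)/R(6) = 93004/98780 = 0.941527.
P(exactly one) = p₁(1−p₂) + (1−p₁)p₂ = 0.049205 + 0.149227 = 0.198433.

0.19843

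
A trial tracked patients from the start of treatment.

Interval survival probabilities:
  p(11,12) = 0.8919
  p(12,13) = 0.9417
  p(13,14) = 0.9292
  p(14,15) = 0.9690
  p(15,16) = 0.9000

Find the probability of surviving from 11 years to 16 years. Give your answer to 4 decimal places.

0.6806

Chaining the interval survival probabilities: 0.8919 × 0.9417 × 0.9292 × 0.9690 × 0.9000.
= 0.680619.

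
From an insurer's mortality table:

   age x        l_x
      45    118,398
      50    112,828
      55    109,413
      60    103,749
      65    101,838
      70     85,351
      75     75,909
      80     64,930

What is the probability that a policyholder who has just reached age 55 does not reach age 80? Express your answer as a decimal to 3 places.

P(die before 80 | alive at 55) = 1 − l_80/l_55 = 1 − 64,930/109,413 = (44,483)/109,413 = 0.406560.

0.407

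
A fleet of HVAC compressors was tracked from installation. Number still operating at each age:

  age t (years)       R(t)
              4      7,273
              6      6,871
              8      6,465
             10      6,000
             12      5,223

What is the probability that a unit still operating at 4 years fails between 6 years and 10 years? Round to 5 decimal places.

0.11976

This is the probability of reaching 6 but not 10, conditional on being operational at 4: (R(6) − R(10)) / R(4).
= (6,871 − 6,000) / 7,273 = 871 / 7,273 = 0.119758.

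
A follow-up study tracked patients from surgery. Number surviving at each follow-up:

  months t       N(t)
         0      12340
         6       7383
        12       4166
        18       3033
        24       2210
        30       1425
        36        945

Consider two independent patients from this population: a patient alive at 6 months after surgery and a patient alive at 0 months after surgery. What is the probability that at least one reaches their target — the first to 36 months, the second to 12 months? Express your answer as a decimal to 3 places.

0.422

p₁ = N(36)/N(6) = 945/7383 = 0.127997; p₂ = N(12)/N(0) = 4166/12340 = 0.337601.
P(at least one) = 1 − (1−p₁)(1−p₂) = 1 − 0.872003 × 0.662399 = 0.422386.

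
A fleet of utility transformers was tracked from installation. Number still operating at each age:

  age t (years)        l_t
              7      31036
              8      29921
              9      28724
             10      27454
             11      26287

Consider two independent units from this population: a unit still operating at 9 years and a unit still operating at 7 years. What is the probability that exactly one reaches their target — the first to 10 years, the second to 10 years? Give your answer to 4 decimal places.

0.1494

p₁ = l_10/l_9 = 27454/28724 = 0.955786; p₂ = l_10/l_7 = 27454/31036 = 0.884586.
P(exactly one) = p₁(1−p₂) + (1−p₁)p₂ = 0.110311 + 0.039111 = 0.149422.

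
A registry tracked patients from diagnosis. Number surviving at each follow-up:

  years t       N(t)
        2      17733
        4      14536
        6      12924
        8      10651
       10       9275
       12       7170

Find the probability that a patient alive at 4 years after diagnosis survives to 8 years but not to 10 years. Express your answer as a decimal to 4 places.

0.0947

This is the probability of reaching 8 but not 10, conditional on being alive at 4: (N(8) − N(10)) / N(4).
= (10651 − 9275) / 14536 = 1376 / 14536 = 0.094662.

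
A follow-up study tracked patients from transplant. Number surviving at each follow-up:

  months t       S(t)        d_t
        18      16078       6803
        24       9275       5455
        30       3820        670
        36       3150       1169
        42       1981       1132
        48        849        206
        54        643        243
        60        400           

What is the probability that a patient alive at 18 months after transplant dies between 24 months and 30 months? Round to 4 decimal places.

This is the probability of reaching 24 but not 30, conditional on being alive at 18: (S(24) − S(30)) / S(18).
= (9275 − 3820) / 16078 = 5455 / 16078 = 0.339283.

0.3393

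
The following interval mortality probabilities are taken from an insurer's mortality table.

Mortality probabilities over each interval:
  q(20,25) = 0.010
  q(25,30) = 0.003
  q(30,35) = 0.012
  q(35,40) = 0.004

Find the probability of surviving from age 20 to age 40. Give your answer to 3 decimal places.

P(survive 20→40) = (1 − 0.010) × (1 − 0.003) × (1 − 0.012) × (1 − 0.004).
= 0.990 × 0.997 × 0.988 × 0.996 = 0.971285.

0.971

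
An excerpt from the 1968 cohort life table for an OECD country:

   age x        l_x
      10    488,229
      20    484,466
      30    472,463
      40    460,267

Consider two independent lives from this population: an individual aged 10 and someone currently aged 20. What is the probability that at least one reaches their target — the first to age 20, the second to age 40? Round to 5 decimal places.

0.99962

p₁ = l_20/l_10 = 484,466/488,229 = 0.992293; p₂ = l_40/l_20 = 460,267/484,466 = 0.950050.
P(at least one) = 1 − (1−p₁)(1−p₂) = 1 − 0.007707 × 0.049950 = 0.999615.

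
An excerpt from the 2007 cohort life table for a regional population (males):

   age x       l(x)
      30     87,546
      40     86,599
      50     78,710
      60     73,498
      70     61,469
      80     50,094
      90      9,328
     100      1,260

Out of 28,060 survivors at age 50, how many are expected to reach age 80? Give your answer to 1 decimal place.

The relevant probability is 50,094/78,710 = 0.636438.
Expected number = 28,060 × 0.636438 = 17858.4.

17858.4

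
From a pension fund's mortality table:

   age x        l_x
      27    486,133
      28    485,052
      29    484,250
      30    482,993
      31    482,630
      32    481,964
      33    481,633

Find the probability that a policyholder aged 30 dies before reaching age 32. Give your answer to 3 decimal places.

0.002

P(die before 32 | alive at 30) = 1 − l_32/l_30 = 1 − 481,964/482,993 = (1,029)/482,993 = 0.002130.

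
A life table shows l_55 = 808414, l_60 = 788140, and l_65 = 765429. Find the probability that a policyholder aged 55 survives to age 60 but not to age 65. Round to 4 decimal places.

We want 5|5q55 = (l_60 − l_65)/l_55.
This is the probability of reaching 60 but not 65, conditional on being alive at 55: (l_60 − l_65) / l_55.
= (788140 − 765429) / 808414 = 22711 / 808414 = 0.028093.

0.0281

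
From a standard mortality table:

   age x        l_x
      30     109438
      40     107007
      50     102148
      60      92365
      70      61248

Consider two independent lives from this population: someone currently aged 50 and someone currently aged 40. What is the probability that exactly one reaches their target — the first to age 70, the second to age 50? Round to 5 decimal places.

0.40944

p₁ = l_70/l_50 = 61248/102148 = 0.599601; p₂ = l_50/l_40 = 102148/107007 = 0.954592.
P(exactly one) = p₁(1−p₂) + (1−p₁)p₂ = 0.027227 + 0.382218 = 0.409444.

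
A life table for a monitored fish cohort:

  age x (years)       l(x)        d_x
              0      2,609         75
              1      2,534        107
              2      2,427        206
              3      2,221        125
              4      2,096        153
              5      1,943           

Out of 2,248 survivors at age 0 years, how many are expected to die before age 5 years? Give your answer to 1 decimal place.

573.8

The relevant probability is 1 − 1,943/2,609 = 0.255270.
Expected number = 2,248 × 0.255270 = 573.8.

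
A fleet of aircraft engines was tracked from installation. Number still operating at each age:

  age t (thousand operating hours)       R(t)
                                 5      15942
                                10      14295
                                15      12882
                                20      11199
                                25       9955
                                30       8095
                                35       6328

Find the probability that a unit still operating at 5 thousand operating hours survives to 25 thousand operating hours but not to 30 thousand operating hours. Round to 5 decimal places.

This is the probability of reaching 25 but not 30, conditional on being operational at 5: (R(25) − R(30)) / R(5).
= (9955 − 8095) / 15942 = 1860 / 15942 = 0.116673.

0.11667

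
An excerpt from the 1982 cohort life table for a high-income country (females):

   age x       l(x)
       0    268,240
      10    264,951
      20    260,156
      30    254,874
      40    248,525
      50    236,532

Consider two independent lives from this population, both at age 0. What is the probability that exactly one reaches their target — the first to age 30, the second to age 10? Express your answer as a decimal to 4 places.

p₁ = l(30)/l(0) = 254,874/268,240 = 0.950171; p₂ = l(10)/l(0) = 264,951/268,240 = 0.987739.
P(exactly one) = p₁(1−p₂) + (1−p₁)p₂ = 0.011650 + 0.049218 = 0.060868.

0.0609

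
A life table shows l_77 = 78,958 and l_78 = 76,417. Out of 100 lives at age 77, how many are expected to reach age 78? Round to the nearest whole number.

97

The relevant probability is 76,417/78,958 = 0.967818.
Expected number = 100 × 0.967818 = 97.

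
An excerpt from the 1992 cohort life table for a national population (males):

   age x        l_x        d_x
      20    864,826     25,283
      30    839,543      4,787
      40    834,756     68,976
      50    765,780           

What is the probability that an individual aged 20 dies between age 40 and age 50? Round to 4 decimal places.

We want 20|10q20 = (l_40 − l_50)/l_20.
This is the probability of reaching 40 but not 50, conditional on being alive at 20: (l_40 − l_50) / l_20.
= (834,756 − 765,780) / 864,826 = 68,976 / 864,826 = 0.079757.

0.0798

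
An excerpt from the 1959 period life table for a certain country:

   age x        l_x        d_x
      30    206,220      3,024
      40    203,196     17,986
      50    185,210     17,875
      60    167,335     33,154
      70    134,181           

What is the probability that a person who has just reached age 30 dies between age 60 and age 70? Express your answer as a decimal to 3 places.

0.161

We want 30|10q30 = (l_60 − l_70)/l_30.
This is the probability of reaching 60 but not 70, conditional on being alive at 30: (l_60 − l_70) / l_30.
= (167,335 − 134,181) / 206,220 = 33,154 / 206,220 = 0.160770.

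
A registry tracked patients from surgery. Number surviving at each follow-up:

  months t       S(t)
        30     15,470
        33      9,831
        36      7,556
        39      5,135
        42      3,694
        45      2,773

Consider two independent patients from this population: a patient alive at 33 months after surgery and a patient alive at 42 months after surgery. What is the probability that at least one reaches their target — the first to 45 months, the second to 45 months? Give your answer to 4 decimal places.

0.8210

p₁ = S(45)/S(33) = 2,773/9,831 = 0.282067; p₂ = S(45)/S(42) = 2,773/3,694 = 0.750677.
P(at least one) = 1 − (1−p₁)(1−p₂) = 1 − 0.717933 × 0.249323 = 0.821003.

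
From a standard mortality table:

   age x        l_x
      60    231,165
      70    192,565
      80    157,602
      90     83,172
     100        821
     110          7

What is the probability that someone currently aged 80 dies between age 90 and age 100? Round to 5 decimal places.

We want 10|10q80 = (l_90 − l_100)/l_80.
This is the probability of reaching 90 but not 100, conditional on being alive at 80: (l_90 − l_100) / l_80.
= (83,172 − 821) / 157,602 = 82,351 / 157,602 = 0.522525.

0.52253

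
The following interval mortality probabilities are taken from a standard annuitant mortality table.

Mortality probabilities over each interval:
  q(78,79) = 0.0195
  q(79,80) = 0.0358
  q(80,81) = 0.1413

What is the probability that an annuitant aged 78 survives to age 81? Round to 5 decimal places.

P(survive 78→81) = (1 − 0.0195) × (1 − 0.0358) × (1 − 0.1413).
= 0.9805 × 0.9642 × 0.8587 = 0.811813.

0.81181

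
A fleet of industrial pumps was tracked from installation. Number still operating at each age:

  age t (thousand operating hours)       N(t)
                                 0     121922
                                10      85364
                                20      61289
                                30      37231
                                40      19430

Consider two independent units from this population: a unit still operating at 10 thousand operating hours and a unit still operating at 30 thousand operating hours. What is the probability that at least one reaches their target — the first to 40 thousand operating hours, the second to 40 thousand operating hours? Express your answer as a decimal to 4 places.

p₁ = N(40)/N(10) = 19430/85364 = 0.227614; p₂ = N(40)/N(30) = 19430/37231 = 0.521877.
P(at least one) = 1 − (1−p₁)(1−p₂) = 1 − 0.772386 × 0.478123 = 0.630704.

0.6307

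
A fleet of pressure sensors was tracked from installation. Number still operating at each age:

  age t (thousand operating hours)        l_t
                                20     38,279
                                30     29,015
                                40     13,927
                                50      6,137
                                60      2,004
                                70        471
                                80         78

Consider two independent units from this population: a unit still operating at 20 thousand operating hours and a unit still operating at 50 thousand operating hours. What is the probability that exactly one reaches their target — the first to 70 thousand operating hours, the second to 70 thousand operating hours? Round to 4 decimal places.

p₁ = l_70/l_20 = 471/38,279 = 0.012304; p₂ = l_70/l_50 = 471/6,137 = 0.076748.
P(exactly one) = p₁(1−p₂) + (1−p₁)p₂ = 0.011360 + 0.075804 = 0.087163.

0.0872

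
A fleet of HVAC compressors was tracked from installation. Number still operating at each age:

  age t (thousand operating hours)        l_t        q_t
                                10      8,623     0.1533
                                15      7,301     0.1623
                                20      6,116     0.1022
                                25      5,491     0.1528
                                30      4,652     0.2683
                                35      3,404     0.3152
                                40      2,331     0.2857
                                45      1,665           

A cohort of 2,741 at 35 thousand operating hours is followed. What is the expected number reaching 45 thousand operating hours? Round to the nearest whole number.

1341

The relevant probability is 1,665/3,404 = 0.489130.
Expected number = 2,741 × 0.489130 = 1341.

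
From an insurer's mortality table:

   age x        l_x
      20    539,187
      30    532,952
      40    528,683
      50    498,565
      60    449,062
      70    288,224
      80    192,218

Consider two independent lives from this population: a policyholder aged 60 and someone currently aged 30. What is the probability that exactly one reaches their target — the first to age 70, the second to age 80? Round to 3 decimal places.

p₁ = l_70/l_60 = 288,224/449,062 = 0.641836; p₂ = l_80/l_30 = 192,218/532,952 = 0.360667.
P(exactly one) = p₁(1−p₂) + (1−p₁)p₂ = 0.410347 + 0.129178 = 0.539525.

0.540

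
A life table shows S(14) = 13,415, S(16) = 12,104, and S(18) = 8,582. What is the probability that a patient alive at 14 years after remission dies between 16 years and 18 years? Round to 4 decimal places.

This is the probability of reaching 16 but not 18, conditional on being alive at 14: (S(16) − S(18)) / S(14).
= (12,104 − 8,582) / 13,415 = 3,522 / 13,415 = 0.262542.

0.2625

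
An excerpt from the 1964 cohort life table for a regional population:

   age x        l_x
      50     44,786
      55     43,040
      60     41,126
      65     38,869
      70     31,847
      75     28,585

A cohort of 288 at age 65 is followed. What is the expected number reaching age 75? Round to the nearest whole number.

212

The relevant probability is 28,585/38,869 = 0.735419.
Expected number = 288 × 0.735419 = 212.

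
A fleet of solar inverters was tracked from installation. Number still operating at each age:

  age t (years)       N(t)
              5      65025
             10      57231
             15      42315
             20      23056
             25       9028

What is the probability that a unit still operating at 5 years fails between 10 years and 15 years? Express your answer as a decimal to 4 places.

0.2294

This is the probability of reaching 10 but not 15, conditional on being operational at 5: (N(10) − N(15)) / N(5).
= (57231 − 42315) / 65025 = 14916 / 65025 = 0.229389.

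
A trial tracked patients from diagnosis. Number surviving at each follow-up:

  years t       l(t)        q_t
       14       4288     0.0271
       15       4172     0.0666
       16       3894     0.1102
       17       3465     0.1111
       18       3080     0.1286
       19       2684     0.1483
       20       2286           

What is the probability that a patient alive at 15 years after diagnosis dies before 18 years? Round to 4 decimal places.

0.2617

P(die before 18 | alive at 15) = 1 − l(18)/l(15) = 1 − 3080/4172 = (1092)/4172 = 0.261745.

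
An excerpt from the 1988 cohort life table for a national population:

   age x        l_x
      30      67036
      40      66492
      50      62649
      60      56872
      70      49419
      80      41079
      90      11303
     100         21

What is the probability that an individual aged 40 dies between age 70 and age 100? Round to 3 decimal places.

We want 30|30q40 = (l_70 − l_100)/l_40.
This is the probability of reaching 70 but not 100, conditional on being alive at 40: (l_70 − l_100) / l_40.
= (49419 − 21) / 66492 = 49398 / 66492 = 0.742916.

0.743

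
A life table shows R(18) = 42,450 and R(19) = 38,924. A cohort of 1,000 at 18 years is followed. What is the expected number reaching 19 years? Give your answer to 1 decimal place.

916.9

The relevant probability is 38,924/42,450 = 0.916938.
Expected number = 1,000 × 0.916938 = 916.9.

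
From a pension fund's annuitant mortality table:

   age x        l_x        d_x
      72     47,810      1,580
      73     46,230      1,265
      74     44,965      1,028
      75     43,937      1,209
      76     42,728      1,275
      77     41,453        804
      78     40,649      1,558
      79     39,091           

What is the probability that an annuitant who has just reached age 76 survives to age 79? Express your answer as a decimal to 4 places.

The conditional survival probability is l_79/l_76 = 39,091/42,728 = 0.914880.

0.9149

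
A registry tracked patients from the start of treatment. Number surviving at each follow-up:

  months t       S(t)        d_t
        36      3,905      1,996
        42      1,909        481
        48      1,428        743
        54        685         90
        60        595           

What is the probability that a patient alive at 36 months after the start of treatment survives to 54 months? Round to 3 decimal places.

The conditional survival probability is S(54)/S(36) = 685/3,905 = 0.175416.

0.175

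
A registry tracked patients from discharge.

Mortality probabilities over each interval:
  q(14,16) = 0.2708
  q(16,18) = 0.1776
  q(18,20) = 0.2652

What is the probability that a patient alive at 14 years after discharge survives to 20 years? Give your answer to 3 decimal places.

0.441

P(survive 14→20) = (1 − 0.2708) × (1 − 0.1776) × (1 − 0.2652).
= 0.7292 × 0.8224 × 0.7348 = 0.440655.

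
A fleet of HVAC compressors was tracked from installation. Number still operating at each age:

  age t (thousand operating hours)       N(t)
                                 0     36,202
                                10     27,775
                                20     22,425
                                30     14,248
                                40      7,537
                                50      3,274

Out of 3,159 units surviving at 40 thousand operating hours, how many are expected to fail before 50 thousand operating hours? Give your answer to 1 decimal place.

The relevant probability is 1 − 3,274/7,537 = 0.565610.
Expected number = 3,159 × 0.565610 = 1786.8.

1786.8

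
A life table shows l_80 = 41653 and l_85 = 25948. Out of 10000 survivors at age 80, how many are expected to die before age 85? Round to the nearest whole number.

The relevant probability is 1 − 25948/41653 = 0.377044.
Expected number = 10000 × 0.377044 = 3770.

3770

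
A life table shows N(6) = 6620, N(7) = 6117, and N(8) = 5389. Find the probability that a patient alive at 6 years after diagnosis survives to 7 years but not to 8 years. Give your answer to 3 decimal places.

This is the probability of reaching 7 but not 8, conditional on being alive at 6: (N(7) − N(8)) / N(6).
= (6117 − 5389) / 6620 = 728 / 6620 = 0.109970.

0.110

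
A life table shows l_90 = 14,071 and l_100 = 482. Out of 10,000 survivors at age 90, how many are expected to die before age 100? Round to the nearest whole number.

9657

The relevant probability is 1 − 482/14,071 = 0.965745.
Expected number = 10,000 × 0.965745 = 9657.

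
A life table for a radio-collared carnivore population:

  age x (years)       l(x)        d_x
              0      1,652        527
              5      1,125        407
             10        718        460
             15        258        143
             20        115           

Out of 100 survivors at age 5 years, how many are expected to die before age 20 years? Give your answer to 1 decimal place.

89.8

The relevant probability is 1 − 115/1,125 = 0.897778.
Expected number = 100 × 0.897778 = 89.8.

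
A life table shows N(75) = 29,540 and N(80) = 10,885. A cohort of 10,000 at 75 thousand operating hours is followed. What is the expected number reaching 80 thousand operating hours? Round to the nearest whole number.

3685

The relevant probability is 10,885/29,540 = 0.368483.
Expected number = 10,000 × 0.368483 = 3685.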